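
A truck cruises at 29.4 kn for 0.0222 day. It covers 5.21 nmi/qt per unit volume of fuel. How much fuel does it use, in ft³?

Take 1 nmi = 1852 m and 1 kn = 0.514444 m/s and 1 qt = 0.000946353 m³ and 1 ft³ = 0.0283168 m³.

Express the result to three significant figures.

29.4 kn → 15.1247 m/s
0.0222 day → 1918.08 s
d = v × t = 15.1247 × 1918.08 = 29010.4 m
5.21 nmi/qt → 1.01959×10⁷ m/m³
V = d / (distance per unit fuel) = 29010.4 / 1.01959×10⁷ = 0.0028453 m³
In ft³: 0.0028453 / 0.0283168 = 0.100481 ft³

0.100 ft³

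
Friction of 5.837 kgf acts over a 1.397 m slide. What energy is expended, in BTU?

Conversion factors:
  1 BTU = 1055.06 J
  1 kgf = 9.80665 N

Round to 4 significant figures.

0.07579 BTU

5.837 kgf × 9.80665 → 57.2414 N
W = F × d = 57.2414 N × 1.397 m = 79.9662 J
79.9662 J ÷ (1055.06 J/BTU) = 0.075793 BTU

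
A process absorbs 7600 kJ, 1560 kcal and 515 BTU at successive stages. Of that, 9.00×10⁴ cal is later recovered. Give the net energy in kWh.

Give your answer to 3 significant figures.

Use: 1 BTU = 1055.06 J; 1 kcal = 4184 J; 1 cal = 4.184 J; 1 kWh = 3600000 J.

3.97 kWh

7600 kJ × 1000 → 7.6×10⁶ J
1560 kcal × 4184 → 6.52704×10⁶ J
515 BTU × 1055.06 → 543356 J
9.00×10⁴ cal × 4.184 → 376560 J
Sum: 7.6×10⁶ + 6.52704×10⁶ + 543356 − 376560 = 1.42938×10⁷ J
In kWh: 1.42938×10⁷ / 3600000 = 3.9705 kWh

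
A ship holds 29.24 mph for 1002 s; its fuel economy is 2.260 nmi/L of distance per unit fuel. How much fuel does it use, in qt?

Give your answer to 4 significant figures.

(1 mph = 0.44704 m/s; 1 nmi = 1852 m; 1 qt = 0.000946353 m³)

3.307 qt

29.24 mph → 13.0714 m/s
d = v × t = 13.0714 × 1002 = 13097.5 m
2.260 nmi/L → 4.18552×10⁶ m/m³
V = d / (distance per unit fuel) = 13097.5 / 4.18552×10⁶ = 0.00312924 m³
In qt: 0.00312924 / 0.000946353 = 3.30663 qt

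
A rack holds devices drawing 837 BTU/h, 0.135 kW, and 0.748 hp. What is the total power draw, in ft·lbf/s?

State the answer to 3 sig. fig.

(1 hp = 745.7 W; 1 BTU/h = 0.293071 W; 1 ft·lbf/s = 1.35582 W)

837 BTU/h × 0.293071 = 245.3 W
0.135 kW × 1000 = 135 W
0.748 hp × 745.7 = 557.784 W
Combined: 245.3 + 135 + 557.784 = 938.084 W
In ft·lbf/s: 938.084 / 1.35582 = 691.894 ft·lbf/s

692 ft·lbf/s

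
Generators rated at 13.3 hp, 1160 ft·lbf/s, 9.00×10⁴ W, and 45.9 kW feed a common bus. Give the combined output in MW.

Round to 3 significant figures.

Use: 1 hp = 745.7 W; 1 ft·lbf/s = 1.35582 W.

13.3 hp × 745.7 → 9917.81 W
1160 ft·lbf/s × 1.35582 → 1572.75 W
9.00×10⁴ W (already W)
45.9 kW × 1000 → 45900 W
Combined: 9917.81 + 1572.75 + 90000 + 45900 = 147391 W
In MW: 147391 / 1000000 = 0.147391 MW

0.147 MW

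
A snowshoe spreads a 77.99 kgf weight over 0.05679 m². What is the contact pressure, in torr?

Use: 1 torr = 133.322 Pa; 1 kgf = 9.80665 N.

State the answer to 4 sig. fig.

77.99 kgf × 9.80665 = 764.821 N
P = F / A = 764.821 N / 0.05679 m² = 13467.5 Pa
13467.5 Pa ÷ (133.322 Pa/torr) = 101.015 torr

101.0 torr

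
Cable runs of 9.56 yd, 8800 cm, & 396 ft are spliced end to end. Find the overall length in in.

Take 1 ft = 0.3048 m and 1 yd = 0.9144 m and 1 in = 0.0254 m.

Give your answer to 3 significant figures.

9.56 yd × 0.9144 = 8.74166 m
8800 cm × 0.01 = 88 m
396 ft × 0.3048 = 120.701 m
Combined: 8.74166 + 88 + 120.701 = 217.443 m
In in: 217.443 / 0.0254 = 8560.75 in

8560 in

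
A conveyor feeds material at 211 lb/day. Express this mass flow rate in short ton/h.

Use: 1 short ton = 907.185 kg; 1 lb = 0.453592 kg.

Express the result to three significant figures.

211 lb/day × 0.453592 kg/lb ÷ 86400 s/day = 0.00110773 kg/s
0.00110773 kg/s ÷ 907.185 kg/short ton × 3600 s/h = 0.00439583 short ton/h

0.00440 short ton/h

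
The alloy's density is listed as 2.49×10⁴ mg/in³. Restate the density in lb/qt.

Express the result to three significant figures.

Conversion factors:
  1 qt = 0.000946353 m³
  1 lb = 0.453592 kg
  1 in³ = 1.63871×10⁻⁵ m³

2.49×10⁴ mg/in³ × 10⁻⁶ kg/mg ÷ 1.63871×10⁻⁵ m³/in³ = 1519.49 kg/m³
1519.49 kg/m³ ÷ 0.453592 kg/lb × 0.000946353 m³/qt = 3.17019 lb/qt

3.17 lb/qt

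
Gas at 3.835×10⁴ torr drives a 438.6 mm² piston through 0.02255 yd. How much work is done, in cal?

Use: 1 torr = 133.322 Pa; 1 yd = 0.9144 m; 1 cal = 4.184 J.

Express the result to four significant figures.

3.835×10⁴ torr → 5.1129×10⁶ Pa
438.6 mm² → 4.386×10⁻⁴ m²
F = P × A = 5.1129×10⁶ × 4.386×10⁻⁴ = 2242.52 N
0.02255 yd → 0.0206197 m
W = F × d = 2242.52 × 0.0206197 = 46.2401 J
In cal: 46.2401 / 4.184 = 11.0516 cal

11.05 cal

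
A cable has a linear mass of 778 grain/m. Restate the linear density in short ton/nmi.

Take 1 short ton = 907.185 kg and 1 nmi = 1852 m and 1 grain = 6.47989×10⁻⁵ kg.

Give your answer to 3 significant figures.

0.103 short ton/nmi

778 grain/m × 6.47989×10⁻⁵ kg/grain = 0.0504135 kg/m
0.0504135 kg/m ÷ 907.185 kg/short ton × 1852 m/nmi = 0.102918 short ton/nmi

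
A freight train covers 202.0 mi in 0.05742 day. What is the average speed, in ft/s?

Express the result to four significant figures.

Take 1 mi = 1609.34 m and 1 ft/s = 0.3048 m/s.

202.0 mi × 1609.34 → 325087 m
0.05742 day × 86400 → 4961.09 s
v = d / t = 325087 m / 4961.09 s = 65.5273 m/s
65.5273 m/s ÷ (0.3048 m/s/ft/s) = 214.985 ft/s

215.0 ft/s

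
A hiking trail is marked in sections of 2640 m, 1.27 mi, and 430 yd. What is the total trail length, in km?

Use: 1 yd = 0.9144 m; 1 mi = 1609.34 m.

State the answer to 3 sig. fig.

2640 m (already m)
1.27 mi × 1609.34 = 2043.86 m
430 yd × 0.9144 = 393.192 m
Sum: 2640 + 2043.86 + 393.192 = 5077.05 m
In km: 5077.05 / 1000 = 5.07705 km

5.08 km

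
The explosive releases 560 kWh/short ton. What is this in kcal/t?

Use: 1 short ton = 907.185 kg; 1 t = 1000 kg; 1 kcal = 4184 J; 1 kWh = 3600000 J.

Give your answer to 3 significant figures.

560 kWh/short ton × 3600000 J/kWh ÷ 907.185 kg/short ton = 2.22226×10⁶ J/kg
2.22226×10⁶ J/kg ÷ 4184 J/kcal × 1000 kg/t = 531133 kcal/t

5.31×10⁵ kcal/t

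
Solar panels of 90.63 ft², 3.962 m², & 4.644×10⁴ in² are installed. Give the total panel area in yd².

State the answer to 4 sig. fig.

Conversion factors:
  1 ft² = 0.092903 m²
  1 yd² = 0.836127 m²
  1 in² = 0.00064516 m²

90.63 ft² × 0.092903 → 8.4198 m²
3.962 m² (already m²)
4.644×10⁴ in² × 0.00064516 → 29.9612 m²
Total: 8.4198 + 3.962 + 29.9612 = 42.343 m²
In yd²: 42.343 / 0.836127 = 50.6418 yd²

50.64 yd²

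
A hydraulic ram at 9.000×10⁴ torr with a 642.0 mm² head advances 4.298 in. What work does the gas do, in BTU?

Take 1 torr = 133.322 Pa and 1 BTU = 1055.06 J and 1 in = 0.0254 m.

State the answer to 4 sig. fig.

0.7971 BTU

9.000×10⁴ torr → 1.1999×10⁷ Pa
642.0 mm² → 6.42×10⁻⁴ m²
F = P × A = 1.1999×10⁷ × 6.42×10⁻⁴ = 7703.36 N
4.298 in → 0.109169 m
W = F × d = 7703.36 × 0.109169 = 840.968 J
In BTU: 840.968 / 1055.06 = 0.797081 BTU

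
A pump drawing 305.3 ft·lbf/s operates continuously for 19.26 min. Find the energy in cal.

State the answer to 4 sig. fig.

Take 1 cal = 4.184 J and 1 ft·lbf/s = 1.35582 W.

305.3 ft·lbf/s × 1.35582 → 413.932 W
19.26 min × 60 → 1155.6 s
E = P × t = 413.932 W × 1155.6 s = 478340 J
478340 J ÷ (4.184 J/cal) = 114326 cal

1.143×10⁵ cal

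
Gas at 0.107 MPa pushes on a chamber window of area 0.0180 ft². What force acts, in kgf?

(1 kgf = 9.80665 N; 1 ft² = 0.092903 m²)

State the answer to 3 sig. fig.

0.107 MPa × 1000000 = 107000 Pa
0.0180 ft² × 0.092903 = 0.00167225 m²
F = P × A = 107000 Pa × 0.00167225 m² = 178.931 N
178.931 N ÷ (9.80665 N/kgf) = 18.2459 kgf

18.2 kgf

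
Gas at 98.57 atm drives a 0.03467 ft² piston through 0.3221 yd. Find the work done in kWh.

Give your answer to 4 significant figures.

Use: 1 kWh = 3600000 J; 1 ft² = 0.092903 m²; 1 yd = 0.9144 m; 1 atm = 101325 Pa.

98.57 atm → 9.98761×10⁶ Pa
0.03467 ft² → 0.00322095 m²
F = P × A = 9.98761×10⁶ × 0.00322095 = 32169.6 N
0.3221 yd → 0.294528 m
W = F × d = 32169.6 × 0.294528 = 9474.85 J
In kWh: 9474.85 / 3600000 = 0.0026319 kWh

0.002632 kWh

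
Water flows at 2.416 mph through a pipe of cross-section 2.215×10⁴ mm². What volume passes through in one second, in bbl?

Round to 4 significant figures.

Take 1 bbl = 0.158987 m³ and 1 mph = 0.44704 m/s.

2.416 mph × 0.44704 → 1.08005 m/s
2.215×10⁴ mm² × 10⁻⁶ → 0.02215 m²
V = v × A × t = 1.08005 m/s × 0.02215 m² × 1 s = 0.0239231 m³
0.0239231 m³ ÷ (0.158987 m³/bbl) = 0.150472 bbl

0.1505 bbl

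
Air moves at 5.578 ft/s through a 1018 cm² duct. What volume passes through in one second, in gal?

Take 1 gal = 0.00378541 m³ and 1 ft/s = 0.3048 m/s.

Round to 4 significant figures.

5.578 ft/s × 0.3048 = 1.70017 m/s
1018 cm² × 0.0001 = 0.1018 m²
V = v × A × t = 1.70017 m/s × 0.1018 m² × 1 s = 0.173077 m³
0.173077 m³ ÷ (0.00378541 m³/gal) = 45.7221 gal

45.72 gal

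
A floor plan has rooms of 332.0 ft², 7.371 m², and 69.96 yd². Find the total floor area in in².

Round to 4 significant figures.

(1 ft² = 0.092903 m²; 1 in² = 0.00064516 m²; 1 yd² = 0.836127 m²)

332.0 ft² × 0.092903 = 30.8438 m²
7.371 m² (already m²)
69.96 yd² × 0.836127 = 58.4954 m²
Combined: 30.8438 + 7.371 + 58.4954 = 96.7102 m²
In in²: 96.7102 / 0.00064516 = 149901 in²

1.499×10⁵ in²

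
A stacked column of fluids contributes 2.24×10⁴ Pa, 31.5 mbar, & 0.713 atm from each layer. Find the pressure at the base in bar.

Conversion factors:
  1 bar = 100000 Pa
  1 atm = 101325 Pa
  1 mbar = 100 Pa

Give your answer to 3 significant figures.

2.24×10⁴ Pa (already Pa)
31.5 mbar × 100 = 3150 Pa
0.713 atm × 101325 = 72244.7 Pa
Total: 22400 + 3150 + 72244.7 = 97794.7 Pa
In bar: 97794.7 / 100000 = 0.977947 bar

0.978 bar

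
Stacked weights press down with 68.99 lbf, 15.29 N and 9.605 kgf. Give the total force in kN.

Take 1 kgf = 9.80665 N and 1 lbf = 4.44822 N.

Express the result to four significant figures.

0.4164 kN

68.99 lbf × 4.44822 → 306.883 N
15.29 N (already N)
9.605 kgf × 9.80665 → 94.1929 N
Combined: 306.883 + 15.29 + 94.1929 = 416.366 N
In kN: 416.366 / 1000 = 0.416366 kN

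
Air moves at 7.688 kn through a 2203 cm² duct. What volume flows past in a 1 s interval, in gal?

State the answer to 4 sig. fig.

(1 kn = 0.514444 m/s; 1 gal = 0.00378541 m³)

7.688 kn × 0.514444 = 3.95505 m/s
2203 cm² × 0.0001 = 0.2203 m²
V = v × A × t = 3.95505 m/s × 0.2203 m² × 1 s = 0.871298 m³
0.871298 m³ ÷ (0.00378541 m³/gal) = 230.173 gal

230.2 gal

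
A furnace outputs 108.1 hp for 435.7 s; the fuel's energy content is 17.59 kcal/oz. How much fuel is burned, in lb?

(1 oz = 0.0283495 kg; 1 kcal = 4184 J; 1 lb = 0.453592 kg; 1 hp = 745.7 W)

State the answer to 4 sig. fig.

29.83 lb

108.1 hp → 80610.2 W
E = P × t = 80610.2 × 435.7 = 3.51219×10⁷ J
17.59 kcal/oz → 2.59604×10⁶ J/kg
m = E / e_s = 3.51219×10⁷ / 2.59604×10⁶ = 13.529 kg
In lb: 13.529 / 0.453592 = 29.8264 lb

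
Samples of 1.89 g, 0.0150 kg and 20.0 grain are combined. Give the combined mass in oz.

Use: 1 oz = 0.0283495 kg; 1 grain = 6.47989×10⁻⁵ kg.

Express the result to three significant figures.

0.641 oz

1.89 g × 0.001 = 0.00189 kg
0.0150 kg (already kg)
20.0 grain × 6.47989×10⁻⁵ = 0.00129598 kg
Total: 0.00189 + 0.015 + 0.00129598 = 0.018186 kg
In oz: 0.018186 / 0.0283495 = 0.641493 oz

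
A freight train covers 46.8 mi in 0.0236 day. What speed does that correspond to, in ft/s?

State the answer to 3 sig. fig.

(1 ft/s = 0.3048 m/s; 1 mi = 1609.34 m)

46.8 mi × 1609.34 → 75317.1 m
0.0236 day × 86400 → 2039.04 s
v = d / t = 75317.1 m / 2039.04 s = 36.9375 m/s
36.9375 m/s ÷ (0.3048 m/s/ft/s) = 121.186 ft/s

121 ft/s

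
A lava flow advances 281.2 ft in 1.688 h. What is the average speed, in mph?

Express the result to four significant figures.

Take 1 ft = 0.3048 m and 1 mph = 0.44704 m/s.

281.2 ft × 0.3048 → 85.7098 m
1.688 h × 3600 → 6076.8 s
v = d / t = 85.7098 m / 6076.8 s = 0.0141044 m/s
0.0141044 m/s ÷ (0.44704 m/s/mph) = 0.0315506 mph

0.03155 mph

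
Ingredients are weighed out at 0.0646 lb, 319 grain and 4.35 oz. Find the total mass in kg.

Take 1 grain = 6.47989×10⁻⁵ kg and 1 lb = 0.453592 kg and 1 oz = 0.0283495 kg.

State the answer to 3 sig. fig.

0.173 kg

0.0646 lb × 0.453592 → 0.029302 kg
319 grain × 6.47989×10⁻⁵ → 0.0206708 kg
4.35 oz × 0.0283495 → 0.12332 kg
Total: 0.029302 + 0.0206708 + 0.12332 = 0.173293 kg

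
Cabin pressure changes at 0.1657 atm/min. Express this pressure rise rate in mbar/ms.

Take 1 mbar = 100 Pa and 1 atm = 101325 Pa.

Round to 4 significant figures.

0.1657 atm/min × 101325 Pa/atm ÷ 60 s/min = 279.826 Pa/s
279.826 Pa/s ÷ 100 Pa/mbar × 0.001 s/ms = 0.00279826 mbar/ms

0.002798 mbar/ms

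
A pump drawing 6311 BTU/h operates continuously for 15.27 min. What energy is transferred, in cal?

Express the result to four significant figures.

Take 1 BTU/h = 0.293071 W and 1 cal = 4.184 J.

6311 BTU/h × 0.293071 = 1849.57 W
15.27 min × 60 = 916.2 s
E = P × t = 1849.57 W × 916.2 s = 1.69458×10⁶ J
1.69458×10⁶ J ÷ (4.184 J/cal) = 405014 cal

4.050×10⁵ cal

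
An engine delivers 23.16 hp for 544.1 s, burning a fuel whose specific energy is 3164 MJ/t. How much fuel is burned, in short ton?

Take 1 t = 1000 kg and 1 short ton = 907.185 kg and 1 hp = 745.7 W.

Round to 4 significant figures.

0.003274 short ton

23.16 hp → 17270.4 W
E = P × t = 17270.4 × 544.1 = 9.39682×10⁶ J
3164 MJ/t → 3.164×10⁶ J/kg
m = E / e_s = 9.39682×10⁶ / 3.164×10⁶ = 2.96992 kg
In short ton: 2.96992 / 907.185 = 0.00327378 short ton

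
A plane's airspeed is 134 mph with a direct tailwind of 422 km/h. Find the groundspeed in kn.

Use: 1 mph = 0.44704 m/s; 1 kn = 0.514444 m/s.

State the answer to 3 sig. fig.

344 kn

134 mph × 0.44704 = 59.9034 m/s
422 km/h × (1/3.6) = 117.222 m/s
Sum: 59.9034 + 117.222 = 177.125 m/s
In kn: 177.125 / 0.514444 = 344.304 kn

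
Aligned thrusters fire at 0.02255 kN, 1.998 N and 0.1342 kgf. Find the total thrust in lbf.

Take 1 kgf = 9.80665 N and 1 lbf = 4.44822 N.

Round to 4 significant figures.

5.814 lbf

0.02255 kN × 1000 = 22.55 N
1.998 N (already N)
0.1342 kgf × 9.80665 = 1.31605 N
Sum: 22.55 + 1.998 + 1.31605 = 25.864 N
In lbf: 25.864 / 4.44822 = 5.81446 lbf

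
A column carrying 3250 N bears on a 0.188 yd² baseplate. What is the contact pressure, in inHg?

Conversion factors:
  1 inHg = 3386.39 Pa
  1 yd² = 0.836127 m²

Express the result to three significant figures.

6.11 inHg

0.188 yd² × 0.836127 = 0.157192 m²
P = F / A = 3250 N / 0.157192 m² = 20675.4 Pa
20675.4 Pa ÷ (3386.39 Pa/inHg) = 6.10544 inHg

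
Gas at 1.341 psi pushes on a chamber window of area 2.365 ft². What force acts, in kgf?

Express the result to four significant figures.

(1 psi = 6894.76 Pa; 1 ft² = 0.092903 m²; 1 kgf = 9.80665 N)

207.2 kgf

1.341 psi × 6894.76 → 9245.87 Pa
2.365 ft² × 0.092903 → 0.219716 m²
F = P × A = 9245.87 Pa × 0.219716 m² = 2031.47 N
2031.47 N ÷ (9.80665 N/kgf) = 207.152 kgf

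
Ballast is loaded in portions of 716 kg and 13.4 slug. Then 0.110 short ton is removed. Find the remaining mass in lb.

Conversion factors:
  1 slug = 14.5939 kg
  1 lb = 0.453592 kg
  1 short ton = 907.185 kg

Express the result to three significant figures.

716 kg (already kg)
13.4 slug × 14.5939 = 195.558 kg
0.110 short ton × 907.185 = 99.7903 kg
Net: 716 + 195.558 − 99.7903 = 811.768 kg
In lb: 811.768 / 0.453592 = 1789.64 lb

1790 lb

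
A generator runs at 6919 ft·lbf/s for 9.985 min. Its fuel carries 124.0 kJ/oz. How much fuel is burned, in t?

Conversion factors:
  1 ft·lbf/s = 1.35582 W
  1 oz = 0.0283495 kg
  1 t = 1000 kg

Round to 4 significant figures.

6919 ft·lbf/s → 9380.92 W
9.985 min → 599.1 s
E = P × t = 9380.92 × 599.1 = 5.62011×10⁶ J
124.0 kJ/oz → 4.37397×10⁶ J/kg
m = E / e_s = 5.62011×10⁶ / 4.37397×10⁶ = 1.2849 kg
In t: 1.2849 / 1000 = 0.0012849 t

0.001285 t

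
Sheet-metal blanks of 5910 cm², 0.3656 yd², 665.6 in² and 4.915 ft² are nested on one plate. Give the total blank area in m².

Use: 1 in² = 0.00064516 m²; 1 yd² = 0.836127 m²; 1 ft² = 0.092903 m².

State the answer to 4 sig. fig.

1.783 m²

5910 cm² × 0.0001 → 0.591 m²
0.3656 yd² × 0.836127 → 0.305688 m²
665.6 in² × 0.00064516 → 0.429418 m²
4.915 ft² × 0.092903 → 0.456618 m²
Total: 0.591 + 0.305688 + 0.429418 + 0.456618 = 1.78272 m²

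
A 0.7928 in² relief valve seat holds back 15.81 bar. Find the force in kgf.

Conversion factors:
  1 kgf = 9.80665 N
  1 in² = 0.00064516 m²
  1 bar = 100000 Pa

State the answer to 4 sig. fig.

15.81 bar × 100000 = 1.581×10⁶ Pa
0.7928 in² × 0.00064516 = 5.11483×10⁻⁴ m²
F = P × A = 1.581×10⁶ Pa × 5.11483×10⁻⁴ m² = 808.655 N
808.655 N ÷ (9.80665 N/kgf) = 82.4599 kgf

82.46 kgf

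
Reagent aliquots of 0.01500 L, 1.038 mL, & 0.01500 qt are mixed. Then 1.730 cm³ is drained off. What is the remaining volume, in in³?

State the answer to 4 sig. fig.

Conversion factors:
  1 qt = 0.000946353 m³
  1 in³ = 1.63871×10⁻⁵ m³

1.739 in³

0.01500 L × 0.001 = 1.5×10⁻⁵ m³
1.038 mL × 10⁻⁶ = 1.038×10⁻⁶ m³
0.01500 qt × 0.000946353 = 1.41953×10⁻⁵ m³
1.730 cm³ × 10⁻⁶ = 1.73×10⁻⁶ m³
Sum: 1.5×10⁻⁵ + 1.038×10⁻⁶ + 1.41953×10⁻⁵ − 1.73×10⁻⁶ = 2.85033×10⁻⁵ m³
In in³: 2.85033×10⁻⁵ / 1.63871×10⁻⁵ = 1.73937 in³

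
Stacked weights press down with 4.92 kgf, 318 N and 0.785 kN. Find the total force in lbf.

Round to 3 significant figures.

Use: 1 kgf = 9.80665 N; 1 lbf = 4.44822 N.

259 lbf

4.92 kgf × 9.80665 = 48.2487 N
318 N (already N)
0.785 kN × 1000 = 785 N
Sum: 48.2487 + 318 + 785 = 1151.25 N
In lbf: 1151.25 / 4.44822 = 258.811 lbf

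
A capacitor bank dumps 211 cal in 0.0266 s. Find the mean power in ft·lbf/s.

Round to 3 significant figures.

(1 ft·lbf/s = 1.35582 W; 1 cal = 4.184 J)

2.45×10⁴ ft·lbf/s

211 cal × 4.184 → 882.824 J
P = E / t = 882.824 J / 0.0266 s = 33188.9 W
33188.9 W ÷ (1.35582 W/ft·lbf/s) = 24478.8 ft·lbf/s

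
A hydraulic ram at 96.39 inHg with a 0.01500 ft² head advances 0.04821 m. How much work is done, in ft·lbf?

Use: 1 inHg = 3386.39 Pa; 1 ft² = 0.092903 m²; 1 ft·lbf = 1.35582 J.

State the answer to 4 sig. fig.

96.39 inHg → 326414 Pa
0.01500 ft² → 0.00139354 m²
F = P × A = 326414 × 0.00139354 = 454.871 N
W = F × d = 454.871 × 0.04821 = 21.9293 J
In ft·lbf: 21.9293 / 1.35582 = 16.1742 ft·lbf

16.17 ft·lbf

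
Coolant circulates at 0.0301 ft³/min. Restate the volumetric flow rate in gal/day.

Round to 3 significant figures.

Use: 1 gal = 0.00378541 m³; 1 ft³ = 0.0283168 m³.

324 gal/day

0.0301 ft³/min × 0.0283168 m³/ft³ ÷ 60 s/min = 1.42056×10⁻⁵ m³/s
1.42056×10⁻⁵ m³/s ÷ 0.00378541 m³/gal × 86400 s/day = 324.235 gal/day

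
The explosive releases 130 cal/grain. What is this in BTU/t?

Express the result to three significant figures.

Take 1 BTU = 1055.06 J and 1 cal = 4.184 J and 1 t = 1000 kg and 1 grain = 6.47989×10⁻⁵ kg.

7.96×10⁶ BTU/t

130 cal/grain × 4.184 J/cal ÷ 6.47989×10⁻⁵ kg/grain = 8.39397×10⁶ J/kg
8.39397×10⁶ J/kg ÷ 1055.06 J/BTU × 1000 kg/t = 7.95592×10⁶ BTU/t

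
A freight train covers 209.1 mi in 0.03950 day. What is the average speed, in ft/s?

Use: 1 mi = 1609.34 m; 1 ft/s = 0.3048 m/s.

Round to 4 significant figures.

209.1 mi × 1609.34 → 336513 m
0.03950 day × 86400 → 3412.8 s
v = d / t = 336513 m / 3412.8 s = 98.6032 m/s
98.6032 m/s ÷ (0.3048 m/s/ft/s) = 323.501 ft/s

323.5 ft/s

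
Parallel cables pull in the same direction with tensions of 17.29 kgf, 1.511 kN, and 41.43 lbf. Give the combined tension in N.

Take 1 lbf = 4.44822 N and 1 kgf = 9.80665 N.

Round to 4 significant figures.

1865 N

17.29 kgf × 9.80665 = 169.557 N
1.511 kN × 1000 = 1511 N
41.43 lbf × 4.44822 = 184.29 N
Sum: 169.557 + 1511 + 184.29 = 1864.85 N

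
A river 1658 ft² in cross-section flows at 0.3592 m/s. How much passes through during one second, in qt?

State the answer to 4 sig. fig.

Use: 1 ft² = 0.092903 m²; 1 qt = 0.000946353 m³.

5.847×10⁴ qt

1658 ft² × 0.092903 → 154.033 m²
V = v × A × t = 0.3592 m/s × 154.033 m² × 1 s = 55.3287 m³
55.3287 m³ ÷ (0.000946353 m³/qt) = 58465.2 qt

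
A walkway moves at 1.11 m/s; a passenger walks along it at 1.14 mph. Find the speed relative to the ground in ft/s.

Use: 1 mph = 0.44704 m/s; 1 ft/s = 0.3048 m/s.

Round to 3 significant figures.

5.31 ft/s

1.11 m/s (already m/s)
1.14 mph × 0.44704 = 0.509626 m/s
Combined: 1.11 + 0.509626 = 1.61963 m/s
In ft/s: 1.61963 / 0.3048 = 5.31375 ft/s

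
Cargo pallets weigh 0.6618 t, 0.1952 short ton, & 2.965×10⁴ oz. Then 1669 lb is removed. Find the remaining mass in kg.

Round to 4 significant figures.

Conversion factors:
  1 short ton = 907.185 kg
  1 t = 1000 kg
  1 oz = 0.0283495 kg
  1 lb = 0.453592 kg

0.6618 t × 1000 = 661.8 kg
0.1952 short ton × 907.185 = 177.083 kg
2.965×10⁴ oz × 0.0283495 = 840.563 kg
1669 lb × 0.453592 = 757.045 kg
Result: 661.8 + 177.083 + 840.563 − 757.045 = 922.401 kg

922.4 kg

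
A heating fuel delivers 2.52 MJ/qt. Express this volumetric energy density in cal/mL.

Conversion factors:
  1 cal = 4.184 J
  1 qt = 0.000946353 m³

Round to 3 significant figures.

2.52 MJ/qt × 1000000 J/MJ ÷ 0.000946353 m³/qt = 2.66285×10⁹ J/m³
2.66285×10⁹ J/m³ ÷ 4.184 J/cal × 10⁻⁶ m³/mL = 636.436 cal/mL

636 cal/mL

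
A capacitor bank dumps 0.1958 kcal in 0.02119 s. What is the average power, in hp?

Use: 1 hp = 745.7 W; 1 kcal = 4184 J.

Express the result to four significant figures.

51.85 hp

0.1958 kcal × 4184 → 819.227 J
P = E / t = 819.227 J / 0.02119 s = 38661 W
38661 W ÷ (745.7 W/hp) = 51.8452 hp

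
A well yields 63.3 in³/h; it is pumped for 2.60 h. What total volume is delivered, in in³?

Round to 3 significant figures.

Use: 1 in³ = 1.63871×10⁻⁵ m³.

165 in³

63.3 in³/h → 2.8814×10⁻⁷ m³/s
2.60 h → 9360 s
V = Q × t = 2.8814×10⁻⁷ × 9360 = 0.00269699 m³
In in³: 0.00269699 / 1.63871×10⁻⁵ = 164.58 in³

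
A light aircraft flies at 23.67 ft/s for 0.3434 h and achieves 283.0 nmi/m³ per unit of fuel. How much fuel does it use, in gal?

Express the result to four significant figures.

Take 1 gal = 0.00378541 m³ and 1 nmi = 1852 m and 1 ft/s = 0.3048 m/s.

23.67 ft/s → 7.21462 m/s
0.3434 h → 1236.24 s
d = v × t = 7.21462 × 1236.24 = 8919 m
283.0 nmi/m³ → 524116 m/m³
V = d / (distance per unit fuel) = 8919 / 524116 = 0.0170172 m³
In gal: 0.0170172 / 0.00378541 = 4.49547 gal

4.495 gal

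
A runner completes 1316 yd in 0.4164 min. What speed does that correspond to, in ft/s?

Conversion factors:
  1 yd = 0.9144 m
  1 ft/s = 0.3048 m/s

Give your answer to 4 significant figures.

1316 yd × 0.9144 = 1203.35 m
0.4164 min × 60 = 24.984 s
v = d / t = 1203.35 m / 24.984 s = 48.1648 m/s
48.1648 m/s ÷ (0.3048 m/s/ft/s) = 158.021 ft/s

158.0 ft/s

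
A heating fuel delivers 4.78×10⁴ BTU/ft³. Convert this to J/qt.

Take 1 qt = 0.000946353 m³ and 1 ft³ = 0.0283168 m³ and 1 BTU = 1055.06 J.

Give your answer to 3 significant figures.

4.78×10⁴ BTU/ft³ × 1055.06 J/BTU ÷ 0.0283168 m³/ft³ = 1.78099×10⁹ J/m³
1.78099×10⁹ J/m³ × 0.000946353 m³/qt = 1.68545×10⁶ J/qt

1.69×10⁶ J/qt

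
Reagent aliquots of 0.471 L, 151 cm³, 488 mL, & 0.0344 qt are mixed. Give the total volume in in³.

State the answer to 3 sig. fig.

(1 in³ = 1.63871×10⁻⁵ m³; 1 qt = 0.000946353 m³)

69.7 in³

0.471 L × 0.001 = 4.71×10⁻⁴ m³
151 cm³ × 10⁻⁶ = 1.51×10⁻⁴ m³
488 mL × 10⁻⁶ = 4.88×10⁻⁴ m³
0.0344 qt × 0.000946353 = 3.25545×10⁻⁵ m³
Total: 4.71×10⁻⁴ + 1.51×10⁻⁴ + 4.88×10⁻⁴ + 3.25545×10⁻⁵ = 0.00114255 m³
In in³: 0.00114255 / 1.63871×10⁻⁵ = 69.7225 in³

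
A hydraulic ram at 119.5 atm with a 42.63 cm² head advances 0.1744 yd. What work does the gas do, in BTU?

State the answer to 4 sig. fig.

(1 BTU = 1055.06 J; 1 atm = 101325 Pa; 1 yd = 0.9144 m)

119.5 atm → 1.21083×10⁷ Pa
42.63 cm² → 0.004263 m²
F = P × A = 1.21083×10⁷ × 0.004263 = 51617.7 N
0.1744 yd → 0.159471 m
W = F × d = 51617.7 × 0.159471 = 8231.53 J
In BTU: 8231.53 / 1055.06 = 7.80195 BTU

7.802 BTU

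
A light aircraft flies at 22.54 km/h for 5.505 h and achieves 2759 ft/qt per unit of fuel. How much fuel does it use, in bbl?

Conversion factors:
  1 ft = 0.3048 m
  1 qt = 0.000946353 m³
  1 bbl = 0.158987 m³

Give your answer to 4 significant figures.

22.54 km/h → 6.26111 m/s
5.505 h → 19818 s
d = v × t = 6.26111 × 19818 = 124083 m
2759 ft/qt → 888615 m/m³
V = d / (distance per unit fuel) = 124083 / 888615 = 0.139636 m³
In bbl: 0.139636 / 0.158987 = 0.878286 bbl

0.8783 bbl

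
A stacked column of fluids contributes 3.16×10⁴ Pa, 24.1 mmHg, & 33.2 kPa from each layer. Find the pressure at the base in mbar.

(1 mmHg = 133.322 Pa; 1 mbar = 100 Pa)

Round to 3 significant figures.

680 mbar

3.16×10⁴ Pa (already Pa)
24.1 mmHg × 133.322 = 3213.06 Pa
33.2 kPa × 1000 = 33200 Pa
Combined: 31600 + 3213.06 + 33200 = 68013.1 Pa
In mbar: 68013.1 / 100 = 680.131 mbar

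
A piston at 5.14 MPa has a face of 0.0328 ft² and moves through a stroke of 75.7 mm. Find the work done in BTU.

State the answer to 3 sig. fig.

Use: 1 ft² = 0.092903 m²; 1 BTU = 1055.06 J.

5.14 MPa → 5.14×10⁶ Pa
0.0328 ft² → 0.00304722 m²
F = P × A = 5.14×10⁶ × 0.00304722 = 15662.7 N
75.7 mm → 0.0757 m
W = F × d = 15662.7 × 0.0757 = 1185.67 J
In BTU: 1185.67 / 1055.06 = 1.12379 BTU

1.12 BTU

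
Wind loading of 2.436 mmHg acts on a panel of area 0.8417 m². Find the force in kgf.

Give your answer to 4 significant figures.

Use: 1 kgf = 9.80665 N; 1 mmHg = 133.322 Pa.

2.436 mmHg × 133.322 = 324.772 Pa
F = P × A = 324.772 Pa × 0.8417 m² = 273.361 N
273.361 N ÷ (9.80665 N/kgf) = 27.8751 kgf

27.88 kgf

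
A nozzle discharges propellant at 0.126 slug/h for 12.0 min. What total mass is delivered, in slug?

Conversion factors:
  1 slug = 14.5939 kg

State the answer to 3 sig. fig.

0.126 slug/h → 5.10786×10⁻⁴ kg/s
12.0 min → 720 s
m = ṁ × t = 5.10786×10⁻⁴ × 720 = 0.367766 kg
In slug: 0.367766 / 14.5939 = 0.0252 slug

0.0252 slug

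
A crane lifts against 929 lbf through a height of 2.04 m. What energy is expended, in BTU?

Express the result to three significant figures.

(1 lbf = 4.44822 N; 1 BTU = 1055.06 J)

7.99 BTU

929 lbf × 4.44822 → 4132.4 N
W = F × d = 4132.4 N × 2.04 m = 8430.1 J
8430.1 J ÷ (1055.06 J/BTU) = 7.99016 BTU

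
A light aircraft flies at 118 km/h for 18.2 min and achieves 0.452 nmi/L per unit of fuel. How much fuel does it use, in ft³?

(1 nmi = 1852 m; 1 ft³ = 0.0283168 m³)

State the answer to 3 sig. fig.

118 km/h → 32.7778 m/s
18.2 min → 1092 s
d = v × t = 32.7778 × 1092 = 35793.4 m
0.452 nmi/L → 837104 m/m³
V = d / (distance per unit fuel) = 35793.4 / 837104 = 0.0427586 m³
In ft³: 0.0427586 / 0.0283168 = 1.51001 ft³

1.51 ft³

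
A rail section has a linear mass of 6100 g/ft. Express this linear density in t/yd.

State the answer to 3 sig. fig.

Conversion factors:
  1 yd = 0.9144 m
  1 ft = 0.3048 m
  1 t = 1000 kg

6100 g/ft × 0.001 kg/g ÷ 0.3048 m/ft = 20.0131 kg/m
20.0131 kg/m ÷ 1000 kg/t × 0.9144 m/yd = 0.0183 t/yd

0.0183 t/yd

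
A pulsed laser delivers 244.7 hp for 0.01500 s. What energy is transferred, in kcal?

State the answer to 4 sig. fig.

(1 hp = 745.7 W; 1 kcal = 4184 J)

0.6542 kcal

244.7 hp × 745.7 → 182473 W
E = P × t = 182473 W × 0.015 s = 2737.1 J
2737.1 J ÷ (4184 J/kcal) = 0.654183 kcal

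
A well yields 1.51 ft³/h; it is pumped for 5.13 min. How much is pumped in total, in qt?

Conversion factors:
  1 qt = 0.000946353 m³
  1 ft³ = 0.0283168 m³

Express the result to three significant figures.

3.86 qt

1.51 ft³/h → 1.18773×10⁻⁵ m³/s
5.13 min → 307.8 s
V = Q × t = 1.18773×10⁻⁵ × 307.8 = 0.00365583 m³
In qt: 0.00365583 / 0.000946353 = 3.86307 qt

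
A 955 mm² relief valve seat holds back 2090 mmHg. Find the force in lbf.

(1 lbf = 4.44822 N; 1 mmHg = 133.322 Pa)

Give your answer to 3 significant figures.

2090 mmHg × 133.322 → 278643 Pa
955 mm² × 10⁻⁶ → 9.55×10⁻⁴ m²
F = P × A = 278643 Pa × 9.55×10⁻⁴ m² = 266.104 N
266.104 N ÷ (4.44822 N/lbf) = 59.8226 lbf

59.8 lbf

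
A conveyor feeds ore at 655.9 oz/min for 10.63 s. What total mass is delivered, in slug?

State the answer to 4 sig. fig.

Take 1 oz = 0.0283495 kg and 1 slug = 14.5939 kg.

655.9 oz/min → 0.309907 kg/s
m = ṁ × t = 0.309907 × 10.63 = 3.29431 kg
In slug: 3.29431 / 14.5939 = 0.225732 slug

0.2257 slug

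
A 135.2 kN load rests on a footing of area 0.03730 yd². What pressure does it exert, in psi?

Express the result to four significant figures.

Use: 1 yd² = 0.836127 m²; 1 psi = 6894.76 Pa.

628.7 psi

135.2 kN × 1000 = 135200 N
0.03730 yd² × 0.836127 = 0.0311875 m²
P = F / A = 135200 N / 0.0311875 m² = 4.33507×10⁶ Pa
4.33507×10⁶ Pa ÷ (6894.76 Pa/psi) = 628.748 psi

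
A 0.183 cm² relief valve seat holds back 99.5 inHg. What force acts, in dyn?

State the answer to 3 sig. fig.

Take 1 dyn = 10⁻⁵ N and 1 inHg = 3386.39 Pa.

99.5 inHg × 3386.39 → 336946 Pa
0.183 cm² × 0.0001 → 1.83×10⁻⁵ m²
F = P × A = 336946 Pa × 1.83×10⁻⁵ m² = 6.16611 N
6.16611 N ÷ (10⁻⁵ N/dyn) = 616611 dyn

6.17×10⁵ dyn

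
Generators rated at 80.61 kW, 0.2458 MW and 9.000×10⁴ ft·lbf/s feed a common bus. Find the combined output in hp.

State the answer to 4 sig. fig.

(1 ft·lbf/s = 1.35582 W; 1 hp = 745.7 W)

601.4 hp

80.61 kW × 1000 = 80610 W
0.2458 MW × 1000000 = 245800 W
9.000×10⁴ ft·lbf/s × 1.35582 = 122024 W
Combined: 80610 + 245800 + 122024 = 448434 W
In hp: 448434 / 745.7 = 601.36 hp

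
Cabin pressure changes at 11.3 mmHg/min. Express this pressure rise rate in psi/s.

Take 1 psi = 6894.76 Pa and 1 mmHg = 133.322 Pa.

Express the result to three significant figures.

0.00364 psi/s

11.3 mmHg/min × 133.322 Pa/mmHg ÷ 60 s/min = 25.109 Pa/s
25.109 Pa/s ÷ 6894.76 Pa/psi = 0.00364175 psi/s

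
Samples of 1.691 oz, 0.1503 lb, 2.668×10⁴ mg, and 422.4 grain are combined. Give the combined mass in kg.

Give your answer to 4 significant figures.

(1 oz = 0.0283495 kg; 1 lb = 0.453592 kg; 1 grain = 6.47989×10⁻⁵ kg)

1.691 oz × 0.0283495 → 0.047939 kg
0.1503 lb × 0.453592 → 0.0681749 kg
2.668×10⁴ mg × 10⁻⁶ → 0.02668 kg
422.4 grain × 6.47989×10⁻⁵ → 0.0273711 kg
Sum: 0.047939 + 0.0681749 + 0.02668 + 0.0273711 = 0.170165 kg

0.1702 kg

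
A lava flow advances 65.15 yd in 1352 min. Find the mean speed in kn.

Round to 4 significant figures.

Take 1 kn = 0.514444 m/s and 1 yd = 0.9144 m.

65.15 yd × 0.9144 → 59.5732 m
1352 min × 60 → 81120 s
v = d / t = 59.5732 m / 81120 s = 7.34384×10⁻⁴ m/s
7.34384×10⁻⁴ m/s ÷ (0.514444 m/s/kn) = 0.00142753 kn

0.001428 kn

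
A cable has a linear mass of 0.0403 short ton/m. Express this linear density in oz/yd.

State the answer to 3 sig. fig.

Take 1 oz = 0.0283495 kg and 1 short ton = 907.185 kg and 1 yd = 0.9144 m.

0.0403 short ton/m × 907.185 kg/short ton = 36.5596 kg/m
36.5596 kg/m ÷ 0.0283495 kg/oz × 0.9144 m/yd = 1179.21 oz/yd

1180 oz/yd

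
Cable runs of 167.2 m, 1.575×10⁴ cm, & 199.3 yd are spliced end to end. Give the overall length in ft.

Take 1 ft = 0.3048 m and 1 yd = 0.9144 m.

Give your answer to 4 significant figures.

167.2 m (already m)
1.575×10⁴ cm × 0.01 → 157.5 m
199.3 yd × 0.9144 → 182.24 m
Total: 167.2 + 157.5 + 182.24 = 506.94 m
In ft: 506.94 / 0.3048 = 1663.19 ft

1663 ft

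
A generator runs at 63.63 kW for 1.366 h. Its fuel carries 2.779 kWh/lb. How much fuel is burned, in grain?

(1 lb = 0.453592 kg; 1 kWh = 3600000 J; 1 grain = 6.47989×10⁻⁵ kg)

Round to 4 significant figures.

63.63 kW → 63630 W
1.366 h → 4917.6 s
E = P × t = 63630 × 4917.6 = 3.12907×10⁸ J
2.779 kWh/lb → 2.20559×10⁷ J/kg
m = E / e_s = 3.12907×10⁸ / 2.20559×10⁷ = 14.187 kg
In grain: 14.187 / 6.47989×10⁻⁵ = 218939 grain

2.189×10⁵ grain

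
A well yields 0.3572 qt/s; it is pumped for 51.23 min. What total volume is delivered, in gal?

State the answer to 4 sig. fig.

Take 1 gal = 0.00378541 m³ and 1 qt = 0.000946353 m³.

0.3572 qt/s → 3.38037×10⁻⁴ m³/s
51.23 min → 3073.8 s
V = Q × t = 3.38037×10⁻⁴ × 3073.8 = 1.03906 m³
In gal: 1.03906 / 0.00378541 = 274.491 gal

274.5 gal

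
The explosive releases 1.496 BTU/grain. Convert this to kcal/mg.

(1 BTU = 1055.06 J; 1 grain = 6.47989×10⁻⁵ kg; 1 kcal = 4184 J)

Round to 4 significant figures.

0.005822 kcal/mg

1.496 BTU/grain × 1055.06 J/BTU ÷ 6.47989×10⁻⁵ kg/grain = 2.4358×10⁷ J/kg
2.4358×10⁷ J/kg ÷ 4184 J/kcal × 10⁻⁶ kg/mg = 0.0058217 kcal/mg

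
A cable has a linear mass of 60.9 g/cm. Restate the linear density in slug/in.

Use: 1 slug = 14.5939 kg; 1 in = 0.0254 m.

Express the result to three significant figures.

0.0106 slug/in

60.9 g/cm × 0.001 kg/g ÷ 0.01 m/cm = 6.09 kg/m
6.09 kg/m ÷ 14.5939 kg/slug × 0.0254 m/in = 0.0105994 slug/in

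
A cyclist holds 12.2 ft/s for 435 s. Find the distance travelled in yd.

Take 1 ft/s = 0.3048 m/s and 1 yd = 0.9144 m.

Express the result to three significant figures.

1770 yd

12.2 ft/s × 0.3048 = 3.71856 m/s
d = v × t = 3.71856 m/s × 435 s = 1617.57 m
1617.57 m ÷ (0.9144 m/yd) = 1769 yd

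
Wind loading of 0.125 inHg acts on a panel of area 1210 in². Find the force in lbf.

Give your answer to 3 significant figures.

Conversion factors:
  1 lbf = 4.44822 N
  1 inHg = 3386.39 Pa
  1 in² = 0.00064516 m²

0.125 inHg × 3386.39 → 423.299 Pa
1210 in² × 0.00064516 → 0.780644 m²
F = P × A = 423.299 Pa × 0.780644 m² = 330.446 N
330.446 N ÷ (4.44822 N/lbf) = 74.2872 lbf

74.3 lbf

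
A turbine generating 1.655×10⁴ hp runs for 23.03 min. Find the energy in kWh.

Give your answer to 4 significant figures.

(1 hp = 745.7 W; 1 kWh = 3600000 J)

1.655×10⁴ hp × 745.7 = 1.23413×10⁷ W
23.03 min × 60 = 1381.8 s
E = P × t = 1.23413×10⁷ W × 1381.8 s = 1.70532×10¹⁰ J
1.70532×10¹⁰ J ÷ (3600000 J/kWh) = 4737 kWh

4737 kWh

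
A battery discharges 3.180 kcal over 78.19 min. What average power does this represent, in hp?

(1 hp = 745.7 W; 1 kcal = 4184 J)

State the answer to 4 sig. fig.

0.003803 hp

3.180 kcal × 4184 → 13305.1 J
78.19 min × 60 → 4691.4 s
P = E / t = 13305.1 J / 4691.4 s = 2.83606 W
2.83606 W ÷ (745.7 W/hp) = 0.00380322 hp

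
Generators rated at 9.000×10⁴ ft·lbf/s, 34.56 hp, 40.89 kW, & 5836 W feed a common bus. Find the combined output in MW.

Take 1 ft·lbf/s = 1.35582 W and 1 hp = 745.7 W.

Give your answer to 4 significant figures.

9.000×10⁴ ft·lbf/s × 1.35582 → 122024 W
34.56 hp × 745.7 → 25771.4 W
40.89 kW × 1000 → 40890 W
5836 W (already W)
Sum: 122024 + 25771.4 + 40890 + 5836 = 194521 W
In MW: 194521 / 1000000 = 0.194521 MW

0.1945 MW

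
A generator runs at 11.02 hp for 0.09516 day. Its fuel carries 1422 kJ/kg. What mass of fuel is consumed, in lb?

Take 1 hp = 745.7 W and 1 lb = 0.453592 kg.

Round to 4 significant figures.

11.02 hp → 8217.61 W
0.09516 day → 8221.82 s
E = P × t = 8217.61 × 8221.82 = 6.75637×10⁷ J
1422 kJ/kg → 1.422×10⁶ J/kg
m = E / e_s = 6.75637×10⁷ / 1.422×10⁶ = 47.5132 kg
In lb: 47.5132 / 0.453592 = 104.749 lb

104.7 lb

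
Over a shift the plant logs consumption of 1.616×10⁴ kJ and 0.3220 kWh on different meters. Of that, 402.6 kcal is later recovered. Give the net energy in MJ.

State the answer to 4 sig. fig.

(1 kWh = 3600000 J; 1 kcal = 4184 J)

15.63 MJ

1.616×10⁴ kJ × 1000 → 1.616×10⁷ J
0.3220 kWh × 3600000 → 1.1592×10⁶ J
402.6 kcal × 4184 → 1.68448×10⁶ J
Sum: 1.616×10⁷ + 1.1592×10⁶ − 1.68448×10⁶ = 1.56347×10⁷ J
In MJ: 1.56347×10⁷ / 1000000 = 15.6347 MJ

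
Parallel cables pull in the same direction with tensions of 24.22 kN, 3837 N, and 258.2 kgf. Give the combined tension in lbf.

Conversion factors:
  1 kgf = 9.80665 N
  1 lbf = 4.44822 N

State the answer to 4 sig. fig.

24.22 kN × 1000 = 24220 N
3837 N (already N)
258.2 kgf × 9.80665 = 2532.08 N
Total: 24220 + 3837 + 2532.08 = 30589.1 N
In lbf: 30589.1 / 4.44822 = 6876.71 lbf

6877 lbf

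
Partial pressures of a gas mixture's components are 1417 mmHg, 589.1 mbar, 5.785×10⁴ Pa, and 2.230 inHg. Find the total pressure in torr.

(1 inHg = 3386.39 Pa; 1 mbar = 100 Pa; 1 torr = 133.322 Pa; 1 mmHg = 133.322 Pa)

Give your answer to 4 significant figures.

1417 mmHg × 133.322 = 188917 Pa
589.1 mbar × 100 = 58910 Pa
5.785×10⁴ Pa (already Pa)
2.230 inHg × 3386.39 = 7551.65 Pa
Total: 188917 + 58910 + 57850 + 7551.65 = 313229 Pa
In torr: 313229 / 133.322 = 2349.42 torr

2349 torr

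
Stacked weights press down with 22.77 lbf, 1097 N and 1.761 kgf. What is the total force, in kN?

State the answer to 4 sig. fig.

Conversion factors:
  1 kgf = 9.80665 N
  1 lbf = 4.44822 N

22.77 lbf × 4.44822 = 101.286 N
1097 N (already N)
1.761 kgf × 9.80665 = 17.2695 N
Total: 101.286 + 1097 + 17.2695 = 1215.56 N
In kN: 1215.56 / 1000 = 1.21556 kN

1.216 kN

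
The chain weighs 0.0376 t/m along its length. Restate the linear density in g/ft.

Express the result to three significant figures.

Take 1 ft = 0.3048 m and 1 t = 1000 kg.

1.15×10⁴ g/ft

0.0376 t/m × 1000 kg/t = 37.6 kg/m
37.6 kg/m ÷ 0.001 kg/g × 0.3048 m/ft = 11460.5 g/ft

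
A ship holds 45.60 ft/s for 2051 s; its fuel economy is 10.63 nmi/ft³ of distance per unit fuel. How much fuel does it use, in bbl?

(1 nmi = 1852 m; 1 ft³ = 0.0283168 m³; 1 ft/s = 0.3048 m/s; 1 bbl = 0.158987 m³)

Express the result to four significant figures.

45.60 ft/s → 13.8989 m/s
d = v × t = 13.8989 × 2051 = 28506.6 m
10.63 nmi/ft³ → 695233 m/m³
V = d / (distance per unit fuel) = 28506.6 / 695233 = 0.0410029 m³
In bbl: 0.0410029 / 0.158987 = 0.257901 bbl

0.2579 bbl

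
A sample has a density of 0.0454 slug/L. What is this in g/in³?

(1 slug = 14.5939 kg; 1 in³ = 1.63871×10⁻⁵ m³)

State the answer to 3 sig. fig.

0.0454 slug/L × 14.5939 kg/slug ÷ 0.001 m³/L = 662.563 kg/m³
662.563 kg/m³ ÷ 0.001 kg/g × 1.63871×10⁻⁵ m³/in³ = 10.8575 g/in³

10.9 g/in³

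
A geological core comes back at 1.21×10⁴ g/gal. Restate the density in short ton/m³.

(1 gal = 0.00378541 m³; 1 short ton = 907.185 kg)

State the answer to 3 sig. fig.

3.52 short ton/m³

1.21×10⁴ g/gal × 0.001 kg/g ÷ 0.00378541 m³/gal = 3196.48 kg/m³
3196.48 kg/m³ ÷ 907.185 kg/short ton = 3.52352 short ton/m³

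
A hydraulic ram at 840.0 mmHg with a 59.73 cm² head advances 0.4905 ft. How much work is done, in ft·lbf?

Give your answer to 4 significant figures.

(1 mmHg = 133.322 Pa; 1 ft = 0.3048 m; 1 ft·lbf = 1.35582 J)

73.76 ft·lbf

840.0 mmHg → 111990 Pa
59.73 cm² → 0.005973 m²
F = P × A = 111990 × 0.005973 = 668.916 N
0.4905 ft → 0.149504 m
W = F × d = 668.916 × 0.149504 = 100.006 J
In ft·lbf: 100.006 / 1.35582 = 73.7605 ft·lbf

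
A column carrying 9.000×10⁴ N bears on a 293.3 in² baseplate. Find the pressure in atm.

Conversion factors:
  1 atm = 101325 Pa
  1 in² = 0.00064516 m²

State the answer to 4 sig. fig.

293.3 in² × 0.00064516 = 0.189225 m²
P = F / A = 90000 N / 0.189225 m² = 475624 Pa
475624 Pa ÷ (101325 Pa/atm) = 4.69404 atm

4.694 atm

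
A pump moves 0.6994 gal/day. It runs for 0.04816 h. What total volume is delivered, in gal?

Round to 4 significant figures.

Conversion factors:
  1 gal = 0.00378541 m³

0.6994 gal/day → 3.06425×10⁻⁸ m³/s
0.04816 h → 173.376 s
V = Q × t = 3.06425×10⁻⁸ × 173.376 = 5.31267×10⁻⁶ m³
In gal: 5.31267×10⁻⁶ / 0.00378541 = 0.00140346 gal

0.001403 gal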